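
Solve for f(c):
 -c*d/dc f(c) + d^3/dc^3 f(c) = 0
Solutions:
 f(c) = C1 + Integral(C2*airyai(c) + C3*airybi(c), c)


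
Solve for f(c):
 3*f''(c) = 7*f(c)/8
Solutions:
 f(c) = C1*exp(-sqrt(42)*c/12) + C2*exp(sqrt(42)*c/12)


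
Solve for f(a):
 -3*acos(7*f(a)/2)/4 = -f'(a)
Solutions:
 Integral(1/acos(7*_y/2), (_y, f(a))) = C1 + 3*a/4


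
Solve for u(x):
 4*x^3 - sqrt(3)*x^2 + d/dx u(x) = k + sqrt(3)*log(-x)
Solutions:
 u(x) = C1 - x^4 + sqrt(3)*x^3/3 + x*(k - sqrt(3)) + sqrt(3)*x*log(-x)


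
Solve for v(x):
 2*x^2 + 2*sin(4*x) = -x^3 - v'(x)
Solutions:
 v(x) = C1 - x^4/4 - 2*x^3/3 + cos(4*x)/2


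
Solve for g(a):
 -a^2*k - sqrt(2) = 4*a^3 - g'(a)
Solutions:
 g(a) = C1 + a^4 + a^3*k/3 + sqrt(2)*a


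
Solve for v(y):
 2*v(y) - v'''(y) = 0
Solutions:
 v(y) = C3*exp(2^(1/3)*y) + (C1*sin(2^(1/3)*sqrt(3)*y/2) + C2*cos(2^(1/3)*sqrt(3)*y/2))*exp(-2^(1/3)*y/2)


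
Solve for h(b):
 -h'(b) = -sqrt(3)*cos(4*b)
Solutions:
 h(b) = C1 + sqrt(3)*sin(4*b)/4


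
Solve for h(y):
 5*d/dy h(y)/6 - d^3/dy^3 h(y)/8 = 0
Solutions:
 h(y) = C1 + C2*exp(-2*sqrt(15)*y/3) + C3*exp(2*sqrt(15)*y/3)


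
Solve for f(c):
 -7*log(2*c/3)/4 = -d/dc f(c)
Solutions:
 f(c) = C1 + 7*c*log(c)/4 - 7*c*log(3)/4 - 7*c/4 + 7*c*log(2)/4


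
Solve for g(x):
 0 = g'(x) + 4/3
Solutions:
 g(x) = C1 - 4*x/3


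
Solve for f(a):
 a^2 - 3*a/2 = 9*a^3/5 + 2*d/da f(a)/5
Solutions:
 f(a) = C1 - 9*a^4/8 + 5*a^3/6 - 15*a^2/8


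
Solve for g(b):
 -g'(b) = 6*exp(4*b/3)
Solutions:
 g(b) = C1 - 9*exp(4*b/3)/2


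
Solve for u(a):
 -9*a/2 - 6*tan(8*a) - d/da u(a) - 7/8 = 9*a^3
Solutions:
 u(a) = C1 - 9*a^4/4 - 9*a^2/4 - 7*a/8 + 3*log(cos(8*a))/4


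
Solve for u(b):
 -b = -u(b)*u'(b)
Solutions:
 u(b) = -sqrt(C1 + b^2)
 u(b) = sqrt(C1 + b^2)


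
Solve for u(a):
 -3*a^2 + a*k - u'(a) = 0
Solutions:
 u(a) = C1 - a^3 + a^2*k/2


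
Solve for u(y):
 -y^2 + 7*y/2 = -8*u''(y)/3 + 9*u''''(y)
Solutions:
 u(y) = C1 + C2*y + C3*exp(-2*sqrt(6)*y/9) + C4*exp(2*sqrt(6)*y/9) + y^4/32 - 7*y^3/32 + 81*y^2/64


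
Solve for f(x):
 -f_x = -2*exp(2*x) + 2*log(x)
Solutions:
 f(x) = C1 - 2*x*log(x) + 2*x + exp(2*x)


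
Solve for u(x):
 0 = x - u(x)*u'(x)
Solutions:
 u(x) = -sqrt(C1 + x^2)
 u(x) = sqrt(C1 + x^2)


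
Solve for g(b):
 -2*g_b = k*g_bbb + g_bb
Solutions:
 g(b) = C1 + C2*exp(b*(sqrt(1 - 8*k) - 1)/(2*k)) + C3*exp(-b*(sqrt(1 - 8*k) + 1)/(2*k))


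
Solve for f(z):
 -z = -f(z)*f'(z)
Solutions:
 f(z) = -sqrt(C1 + z^2)
 f(z) = sqrt(C1 + z^2)


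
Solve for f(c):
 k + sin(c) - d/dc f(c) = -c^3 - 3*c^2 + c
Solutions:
 f(c) = C1 + c^4/4 + c^3 - c^2/2 + c*k - cos(c)


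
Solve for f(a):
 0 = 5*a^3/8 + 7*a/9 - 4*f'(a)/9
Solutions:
 f(a) = C1 + 45*a^4/128 + 7*a^2/8


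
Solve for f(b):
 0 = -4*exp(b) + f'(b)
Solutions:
 f(b) = C1 + 4*exp(b)


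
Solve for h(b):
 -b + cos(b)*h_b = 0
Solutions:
 h(b) = C1 + Integral(b/cos(b), b)


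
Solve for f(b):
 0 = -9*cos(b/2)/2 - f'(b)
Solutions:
 f(b) = C1 - 9*sin(b/2)


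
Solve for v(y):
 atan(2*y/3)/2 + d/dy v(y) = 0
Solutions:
 v(y) = C1 - y*atan(2*y/3)/2 + 3*log(4*y^2 + 9)/8


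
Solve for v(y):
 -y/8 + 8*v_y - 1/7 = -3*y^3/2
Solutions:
 v(y) = C1 - 3*y^4/64 + y^2/128 + y/56


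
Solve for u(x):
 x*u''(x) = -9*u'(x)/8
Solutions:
 u(x) = C1 + C2/x^(1/8)


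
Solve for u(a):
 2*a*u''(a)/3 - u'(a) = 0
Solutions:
 u(a) = C1 + C2*a^(5/2)


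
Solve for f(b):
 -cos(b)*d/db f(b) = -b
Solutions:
 f(b) = C1 + Integral(b/cos(b), b)


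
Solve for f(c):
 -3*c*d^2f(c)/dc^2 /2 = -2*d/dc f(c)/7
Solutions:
 f(c) = C1 + C2*c^(25/21)


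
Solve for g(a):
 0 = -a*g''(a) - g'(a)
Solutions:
 g(a) = C1 + C2*log(a)


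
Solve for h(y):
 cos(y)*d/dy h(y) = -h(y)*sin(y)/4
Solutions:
 h(y) = C1*cos(y)^(1/4)


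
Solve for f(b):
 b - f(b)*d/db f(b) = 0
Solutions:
 f(b) = -sqrt(C1 + b^2)
 f(b) = sqrt(C1 + b^2)


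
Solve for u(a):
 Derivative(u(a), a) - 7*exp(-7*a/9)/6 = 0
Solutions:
 u(a) = C1 - 3*exp(-7*a/9)/2


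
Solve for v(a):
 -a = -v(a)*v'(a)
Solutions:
 v(a) = -sqrt(C1 + a^2)
 v(a) = sqrt(C1 + a^2)


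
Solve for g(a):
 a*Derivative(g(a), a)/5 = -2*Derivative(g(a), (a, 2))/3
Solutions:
 g(a) = C1 + C2*erf(sqrt(15)*a/10)


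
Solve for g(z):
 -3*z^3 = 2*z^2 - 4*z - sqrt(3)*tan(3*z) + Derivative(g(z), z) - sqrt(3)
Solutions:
 g(z) = C1 - 3*z^4/4 - 2*z^3/3 + 2*z^2 + sqrt(3)*z - sqrt(3)*log(cos(3*z))/3


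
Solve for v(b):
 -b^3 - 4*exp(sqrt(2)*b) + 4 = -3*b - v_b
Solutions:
 v(b) = C1 + b^4/4 - 3*b^2/2 - 4*b + 2*sqrt(2)*exp(sqrt(2)*b)


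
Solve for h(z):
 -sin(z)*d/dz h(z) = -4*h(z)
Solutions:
 h(z) = C1*(cos(z)^2 - 2*cos(z) + 1)/(cos(z)^2 + 2*cos(z) + 1)


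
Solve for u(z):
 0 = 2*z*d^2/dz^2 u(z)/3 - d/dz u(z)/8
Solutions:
 u(z) = C1 + C2*z^(19/16)


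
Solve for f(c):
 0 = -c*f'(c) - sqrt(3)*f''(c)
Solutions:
 f(c) = C1 + C2*erf(sqrt(2)*3^(3/4)*c/6)


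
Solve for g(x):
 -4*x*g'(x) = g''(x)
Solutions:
 g(x) = C1 + C2*erf(sqrt(2)*x)


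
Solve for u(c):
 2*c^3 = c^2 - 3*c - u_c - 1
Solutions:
 u(c) = C1 - c^4/2 + c^3/3 - 3*c^2/2 - c


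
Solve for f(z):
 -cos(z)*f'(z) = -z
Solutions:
 f(z) = C1 + Integral(z/cos(z), z)


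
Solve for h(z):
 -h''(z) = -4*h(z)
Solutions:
 h(z) = C1*exp(-2*z) + C2*exp(2*z)


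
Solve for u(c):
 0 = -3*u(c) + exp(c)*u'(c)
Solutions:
 u(c) = C1*exp(-3*exp(-c))


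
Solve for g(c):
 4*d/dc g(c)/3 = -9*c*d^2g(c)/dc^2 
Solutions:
 g(c) = C1 + C2*c^(23/27)


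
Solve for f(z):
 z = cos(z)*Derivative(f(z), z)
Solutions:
 f(z) = C1 + Integral(z/cos(z), z)


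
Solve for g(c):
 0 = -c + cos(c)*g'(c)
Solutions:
 g(c) = C1 + Integral(c/cos(c), c)


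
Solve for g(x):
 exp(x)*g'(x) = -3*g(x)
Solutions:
 g(x) = C1*exp(3*exp(-x))


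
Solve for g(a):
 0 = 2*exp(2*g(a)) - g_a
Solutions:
 g(a) = log(-sqrt(-1/(C1 + 2*a))) - log(2)/2
 g(a) = log(-1/(C1 + 2*a))/2 - log(2)/2


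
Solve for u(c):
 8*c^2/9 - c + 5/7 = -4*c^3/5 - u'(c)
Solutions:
 u(c) = C1 - c^4/5 - 8*c^3/27 + c^2/2 - 5*c/7


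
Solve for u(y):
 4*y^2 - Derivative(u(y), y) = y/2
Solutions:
 u(y) = C1 + 4*y^3/3 - y^2/4


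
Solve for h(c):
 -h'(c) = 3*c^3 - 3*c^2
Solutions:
 h(c) = C1 - 3*c^4/4 + c^3


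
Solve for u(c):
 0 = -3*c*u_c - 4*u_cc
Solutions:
 u(c) = C1 + C2*erf(sqrt(6)*c/4)


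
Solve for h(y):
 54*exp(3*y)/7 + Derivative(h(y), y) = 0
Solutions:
 h(y) = C1 - 18*exp(3*y)/7


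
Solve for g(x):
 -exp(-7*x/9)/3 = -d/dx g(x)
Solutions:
 g(x) = C1 - 3*exp(-7*x/9)/7


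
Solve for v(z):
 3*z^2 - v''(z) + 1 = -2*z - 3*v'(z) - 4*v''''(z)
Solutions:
 v(z) = C1 + C4*exp(-z) - z^3/3 - 2*z^2/3 - 7*z/9 + (C2*sin(sqrt(2)*z/2) + C3*cos(sqrt(2)*z/2))*exp(z/2)


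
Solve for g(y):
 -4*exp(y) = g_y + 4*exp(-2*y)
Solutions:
 g(y) = C1 - 4*exp(y) + 2*exp(-2*y)


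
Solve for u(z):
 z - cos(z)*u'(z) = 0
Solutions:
 u(z) = C1 + Integral(z/cos(z), z)


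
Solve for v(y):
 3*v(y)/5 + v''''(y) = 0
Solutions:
 v(y) = (C1*sin(sqrt(2)*3^(1/4)*5^(3/4)*y/10) + C2*cos(sqrt(2)*3^(1/4)*5^(3/4)*y/10))*exp(-sqrt(2)*3^(1/4)*5^(3/4)*y/10) + (C3*sin(sqrt(2)*3^(1/4)*5^(3/4)*y/10) + C4*cos(sqrt(2)*3^(1/4)*5^(3/4)*y/10))*exp(sqrt(2)*3^(1/4)*5^(3/4)*y/10)


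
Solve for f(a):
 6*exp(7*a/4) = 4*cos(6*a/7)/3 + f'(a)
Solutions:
 f(a) = C1 + 24*exp(7*a/4)/7 - 14*sin(6*a/7)/9


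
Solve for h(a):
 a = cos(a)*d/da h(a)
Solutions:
 h(a) = C1 + Integral(a/cos(a), a)


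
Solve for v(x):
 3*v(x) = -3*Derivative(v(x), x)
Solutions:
 v(x) = C1*exp(-x)


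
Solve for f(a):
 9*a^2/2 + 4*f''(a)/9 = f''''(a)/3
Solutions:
 f(a) = C1 + C2*a + C3*exp(-2*sqrt(3)*a/3) + C4*exp(2*sqrt(3)*a/3) - 27*a^4/32 - 243*a^2/32


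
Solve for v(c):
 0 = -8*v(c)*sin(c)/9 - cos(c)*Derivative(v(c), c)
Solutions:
 v(c) = C1*cos(c)^(8/9)


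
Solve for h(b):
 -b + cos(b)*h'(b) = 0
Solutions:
 h(b) = C1 + Integral(b/cos(b), b)


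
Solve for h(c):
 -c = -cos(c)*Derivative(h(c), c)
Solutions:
 h(c) = C1 + Integral(c/cos(c), c)


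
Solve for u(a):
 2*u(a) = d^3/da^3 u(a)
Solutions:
 u(a) = C3*exp(2^(1/3)*a) + (C1*sin(2^(1/3)*sqrt(3)*a/2) + C2*cos(2^(1/3)*sqrt(3)*a/2))*exp(-2^(1/3)*a/2)


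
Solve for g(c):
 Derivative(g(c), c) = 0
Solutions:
 g(c) = C1


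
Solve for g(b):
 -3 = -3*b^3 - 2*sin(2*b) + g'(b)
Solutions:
 g(b) = C1 + 3*b^4/4 - 3*b - cos(2*b)


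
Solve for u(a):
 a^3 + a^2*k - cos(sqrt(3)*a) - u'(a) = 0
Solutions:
 u(a) = C1 + a^4/4 + a^3*k/3 - sqrt(3)*sin(sqrt(3)*a)/3


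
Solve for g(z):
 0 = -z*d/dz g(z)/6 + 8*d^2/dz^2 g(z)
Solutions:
 g(z) = C1 + C2*erfi(sqrt(6)*z/24)


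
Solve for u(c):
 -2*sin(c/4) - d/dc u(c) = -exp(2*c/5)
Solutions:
 u(c) = C1 + 5*exp(2*c/5)/2 + 8*cos(c/4)


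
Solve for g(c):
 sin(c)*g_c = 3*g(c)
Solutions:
 g(c) = C1*(cos(c) - 1)^(3/2)/(cos(c) + 1)^(3/2)


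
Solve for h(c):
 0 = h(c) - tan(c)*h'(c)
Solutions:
 h(c) = C1*sin(c)


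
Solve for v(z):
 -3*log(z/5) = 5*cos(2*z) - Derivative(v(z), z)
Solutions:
 v(z) = C1 + 3*z*log(z) - 3*z*log(5) - 3*z + 5*sin(2*z)/2


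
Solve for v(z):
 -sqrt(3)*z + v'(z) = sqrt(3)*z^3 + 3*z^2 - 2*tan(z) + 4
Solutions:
 v(z) = C1 + sqrt(3)*z^4/4 + z^3 + sqrt(3)*z^2/2 + 4*z + 2*log(cos(z))


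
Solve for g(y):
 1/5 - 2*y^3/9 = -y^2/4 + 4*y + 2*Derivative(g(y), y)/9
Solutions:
 g(y) = C1 - y^4/4 + 3*y^3/8 - 9*y^2 + 9*y/10


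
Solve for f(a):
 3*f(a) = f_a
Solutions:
 f(a) = C1*exp(3*a)


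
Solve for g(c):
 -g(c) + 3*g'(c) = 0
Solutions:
 g(c) = C1*exp(c/3)


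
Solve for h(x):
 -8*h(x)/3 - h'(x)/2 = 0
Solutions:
 h(x) = C1*exp(-16*x/3)


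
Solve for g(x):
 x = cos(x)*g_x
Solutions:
 g(x) = C1 + Integral(x/cos(x), x)


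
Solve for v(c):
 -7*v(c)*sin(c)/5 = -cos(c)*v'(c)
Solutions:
 v(c) = C1/cos(c)^(7/5)


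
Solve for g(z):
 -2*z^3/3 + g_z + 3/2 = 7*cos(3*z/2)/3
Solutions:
 g(z) = C1 + z^4/6 - 3*z/2 + 14*sin(3*z/2)/9


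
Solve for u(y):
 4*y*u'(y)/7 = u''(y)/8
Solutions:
 u(y) = C1 + C2*erfi(4*sqrt(7)*y/7)


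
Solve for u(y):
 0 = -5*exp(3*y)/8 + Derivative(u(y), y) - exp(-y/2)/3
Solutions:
 u(y) = C1 + 5*exp(3*y)/24 - 2*exp(-y/2)/3


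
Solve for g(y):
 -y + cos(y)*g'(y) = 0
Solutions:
 g(y) = C1 + Integral(y/cos(y), y)


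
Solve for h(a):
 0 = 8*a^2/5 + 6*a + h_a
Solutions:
 h(a) = C1 - 8*a^3/15 - 3*a^2


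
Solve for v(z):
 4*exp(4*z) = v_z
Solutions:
 v(z) = C1 + exp(4*z)


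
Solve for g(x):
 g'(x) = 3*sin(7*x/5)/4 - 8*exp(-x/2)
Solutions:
 g(x) = C1 - 15*cos(7*x/5)/28 + 16*exp(-x/2)


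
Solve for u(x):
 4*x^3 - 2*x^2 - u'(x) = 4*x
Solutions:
 u(x) = C1 + x^4 - 2*x^3/3 - 2*x^2


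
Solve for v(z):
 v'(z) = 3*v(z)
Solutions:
 v(z) = C1*exp(3*z)


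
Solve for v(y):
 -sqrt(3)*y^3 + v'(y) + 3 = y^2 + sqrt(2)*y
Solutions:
 v(y) = C1 + sqrt(3)*y^4/4 + y^3/3 + sqrt(2)*y^2/2 - 3*y


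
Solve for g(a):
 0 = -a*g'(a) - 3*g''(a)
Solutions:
 g(a) = C1 + C2*erf(sqrt(6)*a/6)


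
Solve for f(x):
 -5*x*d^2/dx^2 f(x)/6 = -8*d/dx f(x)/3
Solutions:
 f(x) = C1 + C2*x^(21/5)


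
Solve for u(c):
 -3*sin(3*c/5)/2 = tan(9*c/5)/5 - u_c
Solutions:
 u(c) = C1 - log(cos(9*c/5))/9 - 5*cos(3*c/5)/2


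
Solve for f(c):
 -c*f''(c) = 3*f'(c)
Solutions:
 f(c) = C1 + C2/c^2


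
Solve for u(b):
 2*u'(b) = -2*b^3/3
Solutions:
 u(b) = C1 - b^4/12


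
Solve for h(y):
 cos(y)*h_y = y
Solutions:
 h(y) = C1 + Integral(y/cos(y), y)


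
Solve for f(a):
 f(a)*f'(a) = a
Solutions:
 f(a) = -sqrt(C1 + a^2)
 f(a) = sqrt(C1 + a^2)


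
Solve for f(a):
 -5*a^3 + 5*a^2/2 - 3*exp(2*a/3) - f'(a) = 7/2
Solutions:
 f(a) = C1 - 5*a^4/4 + 5*a^3/6 - 7*a/2 - 9*exp(2*a/3)/2


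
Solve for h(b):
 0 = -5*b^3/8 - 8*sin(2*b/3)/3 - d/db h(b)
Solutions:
 h(b) = C1 - 5*b^4/32 + 4*cos(2*b/3)


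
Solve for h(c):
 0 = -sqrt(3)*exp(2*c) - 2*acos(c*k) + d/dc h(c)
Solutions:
 h(c) = C1 + 2*Piecewise((c*acos(c*k) - sqrt(-c^2*k^2 + 1)/k, Ne(k, 0)), (pi*c/2, True)) + sqrt(3)*exp(2*c)/2


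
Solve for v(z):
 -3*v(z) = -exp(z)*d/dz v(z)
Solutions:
 v(z) = C1*exp(-3*exp(-z))


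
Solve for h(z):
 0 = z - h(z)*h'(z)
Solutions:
 h(z) = -sqrt(C1 + z^2)
 h(z) = sqrt(C1 + z^2)


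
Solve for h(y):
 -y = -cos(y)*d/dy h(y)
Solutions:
 h(y) = C1 + Integral(y/cos(y), y)


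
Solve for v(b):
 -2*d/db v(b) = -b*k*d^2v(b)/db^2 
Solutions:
 v(b) = C1 + b^(((re(k) + 2)*re(k) + im(k)^2)/(re(k)^2 + im(k)^2))*(C2*sin(2*log(b)*Abs(im(k))/(re(k)^2 + im(k)^2)) + C3*cos(2*log(b)*im(k)/(re(k)^2 + im(k)^2)))


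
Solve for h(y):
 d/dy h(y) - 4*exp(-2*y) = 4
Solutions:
 h(y) = C1 + 4*y - 2*exp(-2*y)


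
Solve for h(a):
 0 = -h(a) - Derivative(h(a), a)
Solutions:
 h(a) = C1*exp(-a)


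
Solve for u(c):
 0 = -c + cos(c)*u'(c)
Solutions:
 u(c) = C1 + Integral(c/cos(c), c)


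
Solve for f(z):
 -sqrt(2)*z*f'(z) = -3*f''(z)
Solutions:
 f(z) = C1 + C2*erfi(2^(3/4)*sqrt(3)*z/6)


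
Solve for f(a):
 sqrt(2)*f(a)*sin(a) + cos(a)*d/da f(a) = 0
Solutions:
 f(a) = C1*cos(a)^(sqrt(2))


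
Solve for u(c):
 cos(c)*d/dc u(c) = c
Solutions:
 u(c) = C1 + Integral(c/cos(c), c)


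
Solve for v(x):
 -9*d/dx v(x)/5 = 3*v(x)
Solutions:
 v(x) = C1*exp(-5*x/3)


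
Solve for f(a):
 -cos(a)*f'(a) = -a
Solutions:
 f(a) = C1 + Integral(a/cos(a), a)


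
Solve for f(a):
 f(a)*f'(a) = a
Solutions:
 f(a) = -sqrt(C1 + a^2)
 f(a) = sqrt(C1 + a^2)


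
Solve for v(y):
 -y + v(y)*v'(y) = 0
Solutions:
 v(y) = -sqrt(C1 + y^2)
 v(y) = sqrt(C1 + y^2)


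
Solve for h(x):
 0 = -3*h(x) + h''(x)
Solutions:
 h(x) = C1*exp(-sqrt(3)*x) + C2*exp(sqrt(3)*x)


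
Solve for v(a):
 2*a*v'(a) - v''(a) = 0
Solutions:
 v(a) = C1 + C2*erfi(a)


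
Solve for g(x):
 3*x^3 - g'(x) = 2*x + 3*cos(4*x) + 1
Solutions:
 g(x) = C1 + 3*x^4/4 - x^2 - x - 3*sin(4*x)/4


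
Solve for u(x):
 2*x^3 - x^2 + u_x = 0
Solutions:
 u(x) = C1 - x^4/2 + x^3/3


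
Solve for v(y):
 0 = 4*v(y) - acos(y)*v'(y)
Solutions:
 v(y) = C1*exp(4*Integral(1/acos(y), y))


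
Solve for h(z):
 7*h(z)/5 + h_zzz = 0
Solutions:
 h(z) = C3*exp(-5^(2/3)*7^(1/3)*z/5) + (C1*sin(sqrt(3)*5^(2/3)*7^(1/3)*z/10) + C2*cos(sqrt(3)*5^(2/3)*7^(1/3)*z/10))*exp(5^(2/3)*7^(1/3)*z/10)


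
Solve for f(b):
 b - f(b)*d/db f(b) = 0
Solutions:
 f(b) = -sqrt(C1 + b^2)
 f(b) = sqrt(C1 + b^2)


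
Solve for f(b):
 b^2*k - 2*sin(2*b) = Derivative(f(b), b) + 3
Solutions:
 f(b) = C1 + b^3*k/3 - 3*b + cos(2*b)


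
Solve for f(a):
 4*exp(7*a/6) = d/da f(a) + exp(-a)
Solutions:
 f(a) = C1 + 24*exp(7*a/6)/7 + exp(-a)


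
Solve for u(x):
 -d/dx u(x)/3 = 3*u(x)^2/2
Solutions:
 u(x) = 2/(C1 + 9*x)


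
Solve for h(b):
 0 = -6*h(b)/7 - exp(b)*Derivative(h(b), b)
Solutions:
 h(b) = C1*exp(6*exp(-b)/7)


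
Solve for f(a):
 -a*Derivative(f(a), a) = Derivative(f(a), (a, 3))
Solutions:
 f(a) = C1 + Integral(C2*airyai(-a) + C3*airybi(-a), a)


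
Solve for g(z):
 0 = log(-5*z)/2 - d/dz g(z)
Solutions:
 g(z) = C1 + z*log(-z)/2 + z*(-1 + log(5))/2


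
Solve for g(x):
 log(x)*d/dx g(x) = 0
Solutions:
 g(x) = C1


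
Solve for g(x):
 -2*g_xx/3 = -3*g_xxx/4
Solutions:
 g(x) = C1 + C2*x + C3*exp(8*x/9)


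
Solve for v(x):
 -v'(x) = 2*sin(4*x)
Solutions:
 v(x) = C1 + cos(4*x)/2


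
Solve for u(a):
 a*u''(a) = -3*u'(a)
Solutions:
 u(a) = C1 + C2/a^2


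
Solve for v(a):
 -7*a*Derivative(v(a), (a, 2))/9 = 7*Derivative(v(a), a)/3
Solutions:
 v(a) = C1 + C2/a^2


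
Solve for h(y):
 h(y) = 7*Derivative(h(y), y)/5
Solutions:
 h(y) = C1*exp(5*y/7)


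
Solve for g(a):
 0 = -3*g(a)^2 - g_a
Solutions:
 g(a) = 1/(C1 + 3*a)


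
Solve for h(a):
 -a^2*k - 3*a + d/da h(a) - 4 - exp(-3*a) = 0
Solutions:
 h(a) = C1 + a^3*k/3 + 3*a^2/2 + 4*a - exp(-3*a)/3


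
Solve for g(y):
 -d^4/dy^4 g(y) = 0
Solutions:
 g(y) = C1 + C2*y + C3*y^2 + C4*y^3


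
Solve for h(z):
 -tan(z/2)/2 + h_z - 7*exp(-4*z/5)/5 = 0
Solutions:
 h(z) = C1 + log(tan(z/2)^2 + 1)/2 - 7*exp(-4*z/5)/4


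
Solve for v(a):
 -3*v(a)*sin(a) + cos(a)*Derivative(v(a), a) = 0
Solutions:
 v(a) = C1/cos(a)^3


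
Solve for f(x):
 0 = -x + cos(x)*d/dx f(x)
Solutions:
 f(x) = C1 + Integral(x/cos(x), x)


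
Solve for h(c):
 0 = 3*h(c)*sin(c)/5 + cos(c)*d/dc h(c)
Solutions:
 h(c) = C1*cos(c)^(3/5)


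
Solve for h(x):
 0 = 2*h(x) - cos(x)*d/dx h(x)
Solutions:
 h(x) = C1*(sin(x) + 1)/(sin(x) - 1)


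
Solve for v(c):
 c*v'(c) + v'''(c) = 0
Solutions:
 v(c) = C1 + Integral(C2*airyai(-c) + C3*airybi(-c), c)


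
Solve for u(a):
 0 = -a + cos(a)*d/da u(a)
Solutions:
 u(a) = C1 + Integral(a/cos(a), a)


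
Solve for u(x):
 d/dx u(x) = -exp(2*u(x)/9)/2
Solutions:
 u(x) = 9*log(-sqrt(-1/(C1 - x))) + 9*log(3)
 u(x) = 9*log(-1/(C1 - x))/2 + 9*log(3)


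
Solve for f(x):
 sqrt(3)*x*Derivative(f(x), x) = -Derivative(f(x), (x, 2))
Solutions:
 f(x) = C1 + C2*erf(sqrt(2)*3^(1/4)*x/2)


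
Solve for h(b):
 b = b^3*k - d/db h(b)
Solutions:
 h(b) = C1 + b^4*k/4 - b^2/2


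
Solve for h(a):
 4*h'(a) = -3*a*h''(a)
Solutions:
 h(a) = C1 + C2/a^(1/3)


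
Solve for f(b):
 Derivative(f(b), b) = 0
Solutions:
 f(b) = C1


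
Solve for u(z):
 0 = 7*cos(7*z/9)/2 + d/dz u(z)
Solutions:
 u(z) = C1 - 9*sin(7*z/9)/2


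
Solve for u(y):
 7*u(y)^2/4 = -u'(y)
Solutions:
 u(y) = 4/(C1 + 7*y)


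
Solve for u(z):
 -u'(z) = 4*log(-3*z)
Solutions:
 u(z) = C1 - 4*z*log(-z) + 4*z*(1 - log(3))


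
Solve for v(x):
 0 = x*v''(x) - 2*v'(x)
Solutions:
 v(x) = C1 + C2*x^3


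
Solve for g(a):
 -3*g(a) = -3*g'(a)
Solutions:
 g(a) = C1*exp(a)


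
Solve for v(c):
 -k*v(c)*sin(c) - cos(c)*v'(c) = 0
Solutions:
 v(c) = C1*exp(k*log(cos(c)))


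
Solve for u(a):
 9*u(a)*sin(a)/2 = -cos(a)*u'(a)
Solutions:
 u(a) = C1*cos(a)^(9/2)


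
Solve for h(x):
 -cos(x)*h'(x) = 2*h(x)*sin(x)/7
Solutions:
 h(x) = C1*cos(x)^(2/7)


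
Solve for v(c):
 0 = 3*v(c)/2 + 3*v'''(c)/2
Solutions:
 v(c) = C3*exp(-c) + (C1*sin(sqrt(3)*c/2) + C2*cos(sqrt(3)*c/2))*exp(c/2)


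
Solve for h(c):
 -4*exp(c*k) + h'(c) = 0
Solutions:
 h(c) = C1 + 4*exp(c*k)/k


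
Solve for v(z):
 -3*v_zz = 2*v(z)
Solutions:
 v(z) = C1*sin(sqrt(6)*z/3) + C2*cos(sqrt(6)*z/3)


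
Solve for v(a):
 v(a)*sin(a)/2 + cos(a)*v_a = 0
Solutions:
 v(a) = C1*sqrt(cos(a))


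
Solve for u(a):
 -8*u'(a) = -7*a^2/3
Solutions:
 u(a) = C1 + 7*a^3/72


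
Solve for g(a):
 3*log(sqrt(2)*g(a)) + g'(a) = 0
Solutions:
 2*Integral(1/(2*log(_y) + log(2)), (_y, g(a)))/3 = C1 - a


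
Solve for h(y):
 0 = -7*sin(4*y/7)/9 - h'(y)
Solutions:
 h(y) = C1 + 49*cos(4*y/7)/36


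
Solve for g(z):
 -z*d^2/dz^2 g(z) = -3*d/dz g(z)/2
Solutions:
 g(z) = C1 + C2*z^(5/2)


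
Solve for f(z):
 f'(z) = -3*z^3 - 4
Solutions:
 f(z) = C1 - 3*z^4/4 - 4*z


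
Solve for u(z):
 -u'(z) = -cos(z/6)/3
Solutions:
 u(z) = C1 + 2*sin(z/6)


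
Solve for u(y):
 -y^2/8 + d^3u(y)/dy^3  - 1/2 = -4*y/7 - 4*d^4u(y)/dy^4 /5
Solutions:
 u(y) = C1 + C2*y + C3*y^2 + C4*exp(-5*y/4) + y^5/480 - 9*y^4/280 + 391*y^3/2100


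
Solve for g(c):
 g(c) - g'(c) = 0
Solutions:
 g(c) = C1*exp(c)


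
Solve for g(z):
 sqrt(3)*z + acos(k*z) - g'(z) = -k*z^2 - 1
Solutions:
 g(z) = C1 + k*z^3/3 + sqrt(3)*z^2/2 + z + Piecewise((z*acos(k*z) - sqrt(-k^2*z^2 + 1)/k, Ne(k, 0)), (pi*z/2, True))


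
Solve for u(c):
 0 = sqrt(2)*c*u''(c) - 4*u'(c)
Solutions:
 u(c) = C1 + C2*c^(1 + 2*sqrt(2))


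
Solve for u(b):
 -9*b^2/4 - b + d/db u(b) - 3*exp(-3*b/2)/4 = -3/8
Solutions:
 u(b) = C1 + 3*b^3/4 + b^2/2 - 3*b/8 - exp(-3*b/2)/2


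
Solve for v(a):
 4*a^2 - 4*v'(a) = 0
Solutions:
 v(a) = C1 + a^3/3


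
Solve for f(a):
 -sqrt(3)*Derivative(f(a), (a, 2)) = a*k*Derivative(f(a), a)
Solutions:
 f(a) = Piecewise((-sqrt(2)*3^(1/4)*sqrt(pi)*C1*erf(sqrt(2)*3^(3/4)*a*sqrt(k)/6)/(2*sqrt(k)) - C2, (k > 0) | (k < 0)), (-C1*a - C2, True))


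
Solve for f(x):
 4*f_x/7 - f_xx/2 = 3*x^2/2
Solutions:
 f(x) = C1 + C2*exp(8*x/7) + 7*x^3/8 + 147*x^2/64 + 1029*x/256


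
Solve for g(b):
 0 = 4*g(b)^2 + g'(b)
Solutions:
 g(b) = 1/(C1 + 4*b)


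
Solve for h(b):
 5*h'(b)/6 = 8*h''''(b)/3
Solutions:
 h(b) = C1 + C4*exp(2^(2/3)*5^(1/3)*b/4) + (C2*sin(2^(2/3)*sqrt(3)*5^(1/3)*b/8) + C3*cos(2^(2/3)*sqrt(3)*5^(1/3)*b/8))*exp(-2^(2/3)*5^(1/3)*b/8)


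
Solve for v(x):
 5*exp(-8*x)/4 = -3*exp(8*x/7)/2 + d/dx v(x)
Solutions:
 v(x) = C1 + 21*exp(8*x/7)/16 - 5*exp(-8*x)/32


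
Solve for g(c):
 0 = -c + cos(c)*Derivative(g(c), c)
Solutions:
 g(c) = C1 + Integral(c/cos(c), c)


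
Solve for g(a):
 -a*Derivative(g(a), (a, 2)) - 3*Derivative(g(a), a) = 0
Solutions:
 g(a) = C1 + C2/a^2


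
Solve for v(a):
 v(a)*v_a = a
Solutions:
 v(a) = -sqrt(C1 + a^2)
 v(a) = sqrt(C1 + a^2)


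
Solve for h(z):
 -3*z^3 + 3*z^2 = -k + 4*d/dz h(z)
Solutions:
 h(z) = C1 + k*z/4 - 3*z^4/16 + z^3/4


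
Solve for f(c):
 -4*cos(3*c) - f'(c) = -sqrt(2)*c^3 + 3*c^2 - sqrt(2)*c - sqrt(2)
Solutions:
 f(c) = C1 + sqrt(2)*c^4/4 - c^3 + sqrt(2)*c^2/2 + sqrt(2)*c - 4*sin(3*c)/3


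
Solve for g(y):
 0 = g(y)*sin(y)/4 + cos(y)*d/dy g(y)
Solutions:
 g(y) = C1*cos(y)^(1/4)


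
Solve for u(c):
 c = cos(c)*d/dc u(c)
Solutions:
 u(c) = C1 + Integral(c/cos(c), c)


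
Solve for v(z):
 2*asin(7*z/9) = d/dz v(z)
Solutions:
 v(z) = C1 + 2*z*asin(7*z/9) + 2*sqrt(81 - 49*z^2)/7


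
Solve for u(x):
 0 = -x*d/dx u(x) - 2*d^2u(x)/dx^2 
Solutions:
 u(x) = C1 + C2*erf(x/2)


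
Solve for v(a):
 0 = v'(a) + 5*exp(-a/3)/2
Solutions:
 v(a) = C1 + 15*exp(-a/3)/2


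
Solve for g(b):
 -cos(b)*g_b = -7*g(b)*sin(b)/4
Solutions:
 g(b) = C1/cos(b)^(7/4)


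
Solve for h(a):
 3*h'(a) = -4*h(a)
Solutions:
 h(a) = C1*exp(-4*a/3)


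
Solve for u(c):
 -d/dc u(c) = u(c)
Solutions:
 u(c) = C1*exp(-c)


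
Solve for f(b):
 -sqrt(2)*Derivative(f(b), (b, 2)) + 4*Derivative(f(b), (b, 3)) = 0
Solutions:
 f(b) = C1 + C2*b + C3*exp(sqrt(2)*b/4)


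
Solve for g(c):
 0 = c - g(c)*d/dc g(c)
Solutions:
 g(c) = -sqrt(C1 + c^2)
 g(c) = sqrt(C1 + c^2)


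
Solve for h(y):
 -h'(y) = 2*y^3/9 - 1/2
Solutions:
 h(y) = C1 - y^4/18 + y/2


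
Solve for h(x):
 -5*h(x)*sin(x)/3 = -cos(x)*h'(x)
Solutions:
 h(x) = C1/cos(x)^(5/3)


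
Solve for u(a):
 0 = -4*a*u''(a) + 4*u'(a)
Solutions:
 u(a) = C1 + C2*a^2


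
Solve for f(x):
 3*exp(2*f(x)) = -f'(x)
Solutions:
 f(x) = log(-sqrt(-1/(C1 - 3*x))) - log(2)/2
 f(x) = log(-1/(C1 - 3*x))/2 - log(2)/2


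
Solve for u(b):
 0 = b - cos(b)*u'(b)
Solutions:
 u(b) = C1 + Integral(b/cos(b), b)


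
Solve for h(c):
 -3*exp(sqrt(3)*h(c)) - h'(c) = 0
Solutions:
 h(c) = sqrt(3)*(2*log(1/(C1 + 3*c)) - log(3))/6


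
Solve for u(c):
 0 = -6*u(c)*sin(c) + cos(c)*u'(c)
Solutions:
 u(c) = C1/cos(c)^6


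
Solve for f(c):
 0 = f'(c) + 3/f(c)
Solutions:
 f(c) = -sqrt(C1 - 6*c)
 f(c) = sqrt(C1 - 6*c)


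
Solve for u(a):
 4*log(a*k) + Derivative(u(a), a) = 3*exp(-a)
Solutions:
 u(a) = C1 - 4*a*log(a*k) + 4*a - 3*exp(-a)


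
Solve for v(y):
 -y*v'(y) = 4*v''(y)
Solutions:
 v(y) = C1 + C2*erf(sqrt(2)*y/4)


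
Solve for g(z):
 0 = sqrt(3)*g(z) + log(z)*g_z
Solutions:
 g(z) = C1*exp(-sqrt(3)*li(z))


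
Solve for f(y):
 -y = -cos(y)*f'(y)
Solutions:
 f(y) = C1 + Integral(y/cos(y), y)


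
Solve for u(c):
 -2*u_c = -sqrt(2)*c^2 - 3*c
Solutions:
 u(c) = C1 + sqrt(2)*c^3/6 + 3*c^2/4


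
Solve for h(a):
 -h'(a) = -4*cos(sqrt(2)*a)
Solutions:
 h(a) = C1 + 2*sqrt(2)*sin(sqrt(2)*a)


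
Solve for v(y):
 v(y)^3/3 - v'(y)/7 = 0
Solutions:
 v(y) = -sqrt(6)*sqrt(-1/(C1 + 7*y))/2
 v(y) = sqrt(6)*sqrt(-1/(C1 + 7*y))/2


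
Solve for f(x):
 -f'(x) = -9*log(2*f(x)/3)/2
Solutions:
 -2*Integral(1/(log(_y) - log(3) + log(2)), (_y, f(x)))/9 = C1 - x


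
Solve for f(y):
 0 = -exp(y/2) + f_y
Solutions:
 f(y) = C1 + 2*exp(y/2)


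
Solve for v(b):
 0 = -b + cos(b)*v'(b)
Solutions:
 v(b) = C1 + Integral(b/cos(b), b)


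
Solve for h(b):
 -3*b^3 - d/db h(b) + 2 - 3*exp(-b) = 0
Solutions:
 h(b) = C1 - 3*b^4/4 + 2*b + 3*exp(-b)


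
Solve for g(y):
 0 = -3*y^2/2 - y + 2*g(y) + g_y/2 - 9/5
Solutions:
 g(y) = C1*exp(-4*y) + 3*y^2/4 + y/8 + 139/160


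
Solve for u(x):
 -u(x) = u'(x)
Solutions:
 u(x) = C1*exp(-x)


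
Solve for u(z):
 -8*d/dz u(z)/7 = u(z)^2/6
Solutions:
 u(z) = 48/(C1 + 7*z)


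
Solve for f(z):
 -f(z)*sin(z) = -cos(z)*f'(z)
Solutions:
 f(z) = C1/cos(z)


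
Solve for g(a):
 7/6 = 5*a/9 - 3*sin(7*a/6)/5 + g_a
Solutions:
 g(a) = C1 - 5*a^2/18 + 7*a/6 - 18*cos(7*a/6)/35


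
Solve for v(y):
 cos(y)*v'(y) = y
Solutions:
 v(y) = C1 + Integral(y/cos(y), y)


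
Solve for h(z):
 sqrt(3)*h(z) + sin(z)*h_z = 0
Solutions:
 h(z) = C1*(cos(z) + 1)^(sqrt(3)/2)/(cos(z) - 1)^(sqrt(3)/2)


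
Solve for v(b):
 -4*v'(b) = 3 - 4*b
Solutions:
 v(b) = C1 + b^2/2 - 3*b/4


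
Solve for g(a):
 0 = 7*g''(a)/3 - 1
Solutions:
 g(a) = C1 + C2*a + 3*a^2/14


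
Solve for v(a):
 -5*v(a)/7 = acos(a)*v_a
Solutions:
 v(a) = C1*exp(-5*Integral(1/acos(a), a)/7)


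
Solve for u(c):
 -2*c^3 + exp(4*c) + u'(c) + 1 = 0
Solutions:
 u(c) = C1 + c^4/2 - c - exp(4*c)/4


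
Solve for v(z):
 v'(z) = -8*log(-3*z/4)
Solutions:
 v(z) = C1 - 8*z*log(-z) + 8*z*(-log(3) + 1 + 2*log(2))


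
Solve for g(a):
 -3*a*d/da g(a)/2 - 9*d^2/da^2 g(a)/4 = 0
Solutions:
 g(a) = C1 + C2*erf(sqrt(3)*a/3)


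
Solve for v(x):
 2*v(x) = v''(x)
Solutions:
 v(x) = C1*exp(-sqrt(2)*x) + C2*exp(sqrt(2)*x)


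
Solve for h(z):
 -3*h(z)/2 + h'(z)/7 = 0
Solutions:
 h(z) = C1*exp(21*z/2)


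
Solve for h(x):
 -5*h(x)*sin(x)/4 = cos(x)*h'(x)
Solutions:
 h(x) = C1*cos(x)^(5/4)


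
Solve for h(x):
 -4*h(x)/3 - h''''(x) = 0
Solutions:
 h(x) = (C1*sin(3^(3/4)*x/3) + C2*cos(3^(3/4)*x/3))*exp(-3^(3/4)*x/3) + (C3*sin(3^(3/4)*x/3) + C4*cos(3^(3/4)*x/3))*exp(3^(3/4)*x/3)


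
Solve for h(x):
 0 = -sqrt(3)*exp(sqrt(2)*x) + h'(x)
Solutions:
 h(x) = C1 + sqrt(6)*exp(sqrt(2)*x)/2


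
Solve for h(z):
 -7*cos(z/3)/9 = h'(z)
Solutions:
 h(z) = C1 - 7*sin(z/3)/3


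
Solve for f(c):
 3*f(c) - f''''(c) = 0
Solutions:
 f(c) = C1*exp(-3^(1/4)*c) + C2*exp(3^(1/4)*c) + C3*sin(3^(1/4)*c) + C4*cos(3^(1/4)*c)


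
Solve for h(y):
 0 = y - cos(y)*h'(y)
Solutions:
 h(y) = C1 + Integral(y/cos(y), y)


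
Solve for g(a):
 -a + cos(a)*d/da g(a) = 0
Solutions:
 g(a) = C1 + Integral(a/cos(a), a)


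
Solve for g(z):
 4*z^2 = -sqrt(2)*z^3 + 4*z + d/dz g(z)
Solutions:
 g(z) = C1 + sqrt(2)*z^4/4 + 4*z^3/3 - 2*z^2


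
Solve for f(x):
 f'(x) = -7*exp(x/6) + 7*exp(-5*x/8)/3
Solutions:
 f(x) = C1 - 42*exp(x/6) - 56*exp(-5*x/8)/15


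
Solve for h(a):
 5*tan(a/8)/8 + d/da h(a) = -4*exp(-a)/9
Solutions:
 h(a) = C1 - 5*log(tan(a/8)^2 + 1)/2 + 4*exp(-a)/9


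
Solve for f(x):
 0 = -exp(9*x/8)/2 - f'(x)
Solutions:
 f(x) = C1 - 4*exp(9*x/8)/9


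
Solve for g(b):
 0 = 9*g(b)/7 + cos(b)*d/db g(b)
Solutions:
 g(b) = C1*(sin(b) - 1)^(9/14)/(sin(b) + 1)^(9/14)


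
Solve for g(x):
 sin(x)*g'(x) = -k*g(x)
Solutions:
 g(x) = C1*exp(k*(-log(cos(x) - 1) + log(cos(x) + 1))/2)


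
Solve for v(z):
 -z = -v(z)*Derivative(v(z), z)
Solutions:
 v(z) = -sqrt(C1 + z^2)
 v(z) = sqrt(C1 + z^2)


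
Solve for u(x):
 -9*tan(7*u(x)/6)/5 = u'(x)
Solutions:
 u(x) = -6*asin(C1*exp(-21*x/10))/7 + 6*pi/7
 u(x) = 6*asin(C1*exp(-21*x/10))/7


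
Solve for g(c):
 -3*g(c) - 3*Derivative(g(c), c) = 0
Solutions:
 g(c) = C1*exp(-c)


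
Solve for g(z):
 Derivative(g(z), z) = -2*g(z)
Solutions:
 g(z) = C1*exp(-2*z)


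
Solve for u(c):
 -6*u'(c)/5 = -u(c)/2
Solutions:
 u(c) = C1*exp(5*c/12)


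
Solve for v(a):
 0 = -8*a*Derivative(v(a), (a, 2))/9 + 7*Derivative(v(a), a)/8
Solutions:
 v(a) = C1 + C2*a^(127/64)


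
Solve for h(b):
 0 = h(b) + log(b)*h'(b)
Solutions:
 h(b) = C1*exp(-li(b))


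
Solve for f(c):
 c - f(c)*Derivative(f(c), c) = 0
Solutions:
 f(c) = -sqrt(C1 + c^2)
 f(c) = sqrt(C1 + c^2)


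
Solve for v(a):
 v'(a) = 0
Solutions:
 v(a) = C1


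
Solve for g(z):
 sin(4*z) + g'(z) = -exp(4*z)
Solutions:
 g(z) = C1 - exp(4*z)/4 + cos(4*z)/4


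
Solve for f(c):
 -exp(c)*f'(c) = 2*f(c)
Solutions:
 f(c) = C1*exp(2*exp(-c))


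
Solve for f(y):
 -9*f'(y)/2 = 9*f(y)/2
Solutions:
 f(y) = C1*exp(-y)


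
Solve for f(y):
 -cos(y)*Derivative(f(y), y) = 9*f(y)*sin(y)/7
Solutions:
 f(y) = C1*cos(y)^(9/7)


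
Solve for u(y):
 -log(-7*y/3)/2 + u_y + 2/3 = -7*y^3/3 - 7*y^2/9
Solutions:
 u(y) = C1 - 7*y^4/12 - 7*y^3/27 + y*log(-y)/2 + y*(-7 - 3*log(3) + 3*log(7))/6


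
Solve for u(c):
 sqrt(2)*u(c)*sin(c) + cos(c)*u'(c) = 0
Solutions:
 u(c) = C1*cos(c)^(sqrt(2))


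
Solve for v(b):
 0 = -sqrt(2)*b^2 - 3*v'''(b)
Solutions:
 v(b) = C1 + C2*b + C3*b^2 - sqrt(2)*b^5/180


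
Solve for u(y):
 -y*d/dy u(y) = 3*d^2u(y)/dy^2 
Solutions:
 u(y) = C1 + C2*erf(sqrt(6)*y/6)


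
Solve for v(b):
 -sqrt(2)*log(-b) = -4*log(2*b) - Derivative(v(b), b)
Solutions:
 v(b) = C1 - b*(4 - sqrt(2))*log(b) + b*(-4*log(2) - sqrt(2) + 4 + sqrt(2)*I*pi)


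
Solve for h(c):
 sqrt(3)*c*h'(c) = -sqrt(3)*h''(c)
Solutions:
 h(c) = C1 + C2*erf(sqrt(2)*c/2)


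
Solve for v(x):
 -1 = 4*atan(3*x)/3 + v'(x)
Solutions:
 v(x) = C1 - 4*x*atan(3*x)/3 - x + 2*log(9*x^2 + 1)/9


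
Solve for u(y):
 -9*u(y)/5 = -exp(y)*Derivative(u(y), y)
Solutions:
 u(y) = C1*exp(-9*exp(-y)/5)


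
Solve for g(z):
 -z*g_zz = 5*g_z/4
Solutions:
 g(z) = C1 + C2/z^(1/4)


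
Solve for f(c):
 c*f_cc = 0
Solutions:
 f(c) = C1 + C2*c


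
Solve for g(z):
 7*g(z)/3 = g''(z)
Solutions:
 g(z) = C1*exp(-sqrt(21)*z/3) + C2*exp(sqrt(21)*z/3)


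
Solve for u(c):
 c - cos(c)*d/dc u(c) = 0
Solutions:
 u(c) = C1 + Integral(c/cos(c), c)


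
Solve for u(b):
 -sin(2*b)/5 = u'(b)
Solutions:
 u(b) = C1 + cos(2*b)/10


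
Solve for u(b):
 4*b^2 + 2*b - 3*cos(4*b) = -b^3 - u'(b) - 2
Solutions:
 u(b) = C1 - b^4/4 - 4*b^3/3 - b^2 - 2*b + 3*sin(4*b)/4


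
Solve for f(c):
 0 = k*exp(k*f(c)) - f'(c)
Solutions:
 f(c) = Piecewise((log(-1/(C1*k + c*k^2))/k, Ne(k, 0)), (nan, True))
 f(c) = Piecewise((C1 + c*k, Eq(k, 0)), (nan, True))


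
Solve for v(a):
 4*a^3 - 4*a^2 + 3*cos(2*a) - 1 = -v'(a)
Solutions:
 v(a) = C1 - a^4 + 4*a^3/3 + a - 3*sin(2*a)/2


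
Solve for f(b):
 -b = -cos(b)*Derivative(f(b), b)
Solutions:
 f(b) = C1 + Integral(b/cos(b), b)


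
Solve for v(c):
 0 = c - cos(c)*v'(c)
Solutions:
 v(c) = C1 + Integral(c/cos(c), c)


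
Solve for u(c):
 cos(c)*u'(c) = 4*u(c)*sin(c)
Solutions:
 u(c) = C1/cos(c)^4


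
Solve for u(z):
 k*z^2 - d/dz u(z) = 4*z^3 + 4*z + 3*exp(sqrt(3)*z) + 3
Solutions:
 u(z) = C1 + k*z^3/3 - z^4 - 2*z^2 - 3*z - sqrt(3)*exp(sqrt(3)*z)


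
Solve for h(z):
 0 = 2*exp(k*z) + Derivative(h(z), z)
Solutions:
 h(z) = C1 - 2*exp(k*z)/k


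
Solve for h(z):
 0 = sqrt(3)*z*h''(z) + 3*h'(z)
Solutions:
 h(z) = C1 + C2*z^(1 - sqrt(3))


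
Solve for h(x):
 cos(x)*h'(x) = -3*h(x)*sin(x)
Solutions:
 h(x) = C1*cos(x)^3


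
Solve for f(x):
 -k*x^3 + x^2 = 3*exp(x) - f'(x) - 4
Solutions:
 f(x) = C1 + k*x^4/4 - x^3/3 - 4*x + 3*exp(x)


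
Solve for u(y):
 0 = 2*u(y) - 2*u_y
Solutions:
 u(y) = C1*exp(y)


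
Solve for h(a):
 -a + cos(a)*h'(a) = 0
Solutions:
 h(a) = C1 + Integral(a/cos(a), a)


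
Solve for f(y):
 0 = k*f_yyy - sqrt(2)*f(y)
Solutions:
 f(y) = C1*exp(2^(1/6)*y*(1/k)^(1/3)) + C2*exp(2^(1/6)*y*(-1 + sqrt(3)*I)*(1/k)^(1/3)/2) + C3*exp(-2^(1/6)*y*(1 + sqrt(3)*I)*(1/k)^(1/3)/2)


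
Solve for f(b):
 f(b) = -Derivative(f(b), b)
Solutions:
 f(b) = C1*exp(-b)


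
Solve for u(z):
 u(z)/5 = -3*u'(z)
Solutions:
 u(z) = C1*exp(-z/15)


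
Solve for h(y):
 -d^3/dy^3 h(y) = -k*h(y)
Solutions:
 h(y) = C1*exp(k^(1/3)*y) + C2*exp(k^(1/3)*y*(-1 + sqrt(3)*I)/2) + C3*exp(-k^(1/3)*y*(1 + sqrt(3)*I)/2)


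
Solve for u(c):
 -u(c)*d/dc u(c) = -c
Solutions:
 u(c) = -sqrt(C1 + c^2)
 u(c) = sqrt(C1 + c^2)


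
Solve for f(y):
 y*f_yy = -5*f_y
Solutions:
 f(y) = C1 + C2/y^4


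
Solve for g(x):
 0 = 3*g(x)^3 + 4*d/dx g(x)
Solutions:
 g(x) = -sqrt(2)*sqrt(-1/(C1 - 3*x))
 g(x) = sqrt(2)*sqrt(-1/(C1 - 3*x))


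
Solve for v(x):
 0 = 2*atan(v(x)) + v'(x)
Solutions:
 Integral(1/atan(_y), (_y, v(x))) = C1 - 2*x


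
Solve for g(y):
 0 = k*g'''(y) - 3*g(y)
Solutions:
 g(y) = C1*exp(3^(1/3)*y*(1/k)^(1/3)) + C2*exp(y*(-3^(1/3) + 3^(5/6)*I)*(1/k)^(1/3)/2) + C3*exp(-y*(3^(1/3) + 3^(5/6)*I)*(1/k)^(1/3)/2)


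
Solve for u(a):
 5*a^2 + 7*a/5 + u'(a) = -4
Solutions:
 u(a) = C1 - 5*a^3/3 - 7*a^2/10 - 4*a


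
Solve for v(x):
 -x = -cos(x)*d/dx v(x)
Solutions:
 v(x) = C1 + Integral(x/cos(x), x)


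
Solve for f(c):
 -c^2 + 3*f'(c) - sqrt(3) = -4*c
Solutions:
 f(c) = C1 + c^3/9 - 2*c^2/3 + sqrt(3)*c/3


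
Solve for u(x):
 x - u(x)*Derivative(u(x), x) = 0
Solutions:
 u(x) = -sqrt(C1 + x^2)
 u(x) = sqrt(C1 + x^2)


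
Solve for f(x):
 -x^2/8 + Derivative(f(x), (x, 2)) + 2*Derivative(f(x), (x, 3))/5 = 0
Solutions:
 f(x) = C1 + C2*x + C3*exp(-5*x/2) + x^4/96 - x^3/60 + x^2/50


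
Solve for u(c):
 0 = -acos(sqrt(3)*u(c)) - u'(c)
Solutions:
 Integral(1/acos(sqrt(3)*_y), (_y, u(c))) = C1 - c


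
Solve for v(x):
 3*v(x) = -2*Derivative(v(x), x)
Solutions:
 v(x) = C1*exp(-3*x/2)


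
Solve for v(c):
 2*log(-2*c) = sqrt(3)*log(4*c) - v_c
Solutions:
 v(c) = C1 + c*(-2 + sqrt(3))*log(c) + c*(-sqrt(3) - 2*log(2) + 2 + 2*sqrt(3)*log(2) - 2*I*pi)


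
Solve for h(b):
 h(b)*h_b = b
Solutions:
 h(b) = -sqrt(C1 + b^2)
 h(b) = sqrt(C1 + b^2)


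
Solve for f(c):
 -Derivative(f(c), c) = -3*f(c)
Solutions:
 f(c) = C1*exp(3*c)


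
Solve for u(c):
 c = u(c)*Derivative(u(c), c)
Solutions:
 u(c) = -sqrt(C1 + c^2)
 u(c) = sqrt(C1 + c^2)


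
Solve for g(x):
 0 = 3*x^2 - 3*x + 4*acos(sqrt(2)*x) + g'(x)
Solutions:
 g(x) = C1 - x^3 + 3*x^2/2 - 4*x*acos(sqrt(2)*x) + 2*sqrt(2)*sqrt(1 - 2*x^2)


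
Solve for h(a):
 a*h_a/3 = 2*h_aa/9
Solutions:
 h(a) = C1 + C2*erfi(sqrt(3)*a/2)


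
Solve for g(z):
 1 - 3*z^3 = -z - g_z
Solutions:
 g(z) = C1 + 3*z^4/4 - z^2/2 - z


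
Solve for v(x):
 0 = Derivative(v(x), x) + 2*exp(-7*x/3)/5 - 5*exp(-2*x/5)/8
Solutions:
 v(x) = C1 + 6*exp(-7*x/3)/35 - 25*exp(-2*x/5)/16


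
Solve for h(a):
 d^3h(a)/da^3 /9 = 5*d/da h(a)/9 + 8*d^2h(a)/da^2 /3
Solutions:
 h(a) = C1 + C2*exp(a*(12 - sqrt(149))) + C3*exp(a*(12 + sqrt(149)))


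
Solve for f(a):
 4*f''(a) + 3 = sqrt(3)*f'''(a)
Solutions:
 f(a) = C1 + C2*a + C3*exp(4*sqrt(3)*a/3) - 3*a^2/8


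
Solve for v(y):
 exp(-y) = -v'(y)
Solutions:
 v(y) = C1 + exp(-y)


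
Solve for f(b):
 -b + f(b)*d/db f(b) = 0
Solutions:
 f(b) = -sqrt(C1 + b^2)
 f(b) = sqrt(C1 + b^2)


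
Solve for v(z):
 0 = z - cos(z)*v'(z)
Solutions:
 v(z) = C1 + Integral(z/cos(z), z)


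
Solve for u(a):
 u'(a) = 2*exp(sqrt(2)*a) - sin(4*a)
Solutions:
 u(a) = C1 + sqrt(2)*exp(sqrt(2)*a) + cos(4*a)/4


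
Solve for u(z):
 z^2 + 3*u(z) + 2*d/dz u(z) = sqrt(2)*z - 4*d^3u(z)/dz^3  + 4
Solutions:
 u(z) = C1*exp(-3^(1/3)*z*(-(27 + sqrt(753))^(1/3) + 2*3^(1/3)/(27 + sqrt(753))^(1/3))/12)*sin(3^(1/6)*z*(6/(27 + sqrt(753))^(1/3) + 3^(2/3)*(27 + sqrt(753))^(1/3))/12) + C2*exp(-3^(1/3)*z*(-(27 + sqrt(753))^(1/3) + 2*3^(1/3)/(27 + sqrt(753))^(1/3))/12)*cos(3^(1/6)*z*(6/(27 + sqrt(753))^(1/3) + 3^(2/3)*(27 + sqrt(753))^(1/3))/12) + C3*exp(3^(1/3)*z*(-(27 + sqrt(753))^(1/3) + 2*3^(1/3)/(27 + sqrt(753))^(1/3))/6) - z^2/3 + 4*z/9 + sqrt(2)*z/3 - 2*sqrt(2)/9 + 28/27


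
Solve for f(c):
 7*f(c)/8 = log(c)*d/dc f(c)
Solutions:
 f(c) = C1*exp(7*li(c)/8)


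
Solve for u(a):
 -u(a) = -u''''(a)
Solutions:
 u(a) = C1*exp(-a) + C2*exp(a) + C3*sin(a) + C4*cos(a)


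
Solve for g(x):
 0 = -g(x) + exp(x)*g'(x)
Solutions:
 g(x) = C1*exp(-exp(-x))


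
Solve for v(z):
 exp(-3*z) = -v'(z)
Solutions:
 v(z) = C1 + exp(-3*z)/3


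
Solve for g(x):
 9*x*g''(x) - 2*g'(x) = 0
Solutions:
 g(x) = C1 + C2*x^(11/9)


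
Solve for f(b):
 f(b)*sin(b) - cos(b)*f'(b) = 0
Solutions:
 f(b) = C1/cos(b)


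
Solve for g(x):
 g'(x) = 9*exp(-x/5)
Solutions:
 g(x) = C1 - 45*exp(-x/5)


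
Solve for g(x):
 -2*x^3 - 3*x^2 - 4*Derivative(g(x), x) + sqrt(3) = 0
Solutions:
 g(x) = C1 - x^4/8 - x^3/4 + sqrt(3)*x/4


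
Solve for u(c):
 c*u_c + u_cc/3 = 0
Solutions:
 u(c) = C1 + C2*erf(sqrt(6)*c/2)


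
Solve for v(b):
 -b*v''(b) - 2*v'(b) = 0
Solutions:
 v(b) = C1 + C2/b


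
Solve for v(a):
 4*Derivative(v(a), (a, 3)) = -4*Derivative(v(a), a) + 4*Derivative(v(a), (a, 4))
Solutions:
 v(a) = C1 + C2*exp(a*(-2^(2/3)*(3*sqrt(93) + 29)^(1/3) - 2*2^(1/3)/(3*sqrt(93) + 29)^(1/3) + 4)/12)*sin(2^(1/3)*sqrt(3)*a*(-2^(1/3)*(3*sqrt(93) + 29)^(1/3) + 2/(3*sqrt(93) + 29)^(1/3))/12) + C3*exp(a*(-2^(2/3)*(3*sqrt(93) + 29)^(1/3) - 2*2^(1/3)/(3*sqrt(93) + 29)^(1/3) + 4)/12)*cos(2^(1/3)*sqrt(3)*a*(-2^(1/3)*(3*sqrt(93) + 29)^(1/3) + 2/(3*sqrt(93) + 29)^(1/3))/12) + C4*exp(a*(2*2^(1/3)/(3*sqrt(93) + 29)^(1/3) + 2 + 2^(2/3)*(3*sqrt(93) + 29)^(1/3))/6)


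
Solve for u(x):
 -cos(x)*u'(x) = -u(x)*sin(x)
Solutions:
 u(x) = C1/cos(x)


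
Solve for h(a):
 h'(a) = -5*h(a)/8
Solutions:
 h(a) = C1*exp(-5*a/8)


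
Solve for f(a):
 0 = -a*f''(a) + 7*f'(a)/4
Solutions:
 f(a) = C1 + C2*a^(11/4)


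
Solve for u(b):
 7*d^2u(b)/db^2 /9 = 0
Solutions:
 u(b) = C1 + C2*b


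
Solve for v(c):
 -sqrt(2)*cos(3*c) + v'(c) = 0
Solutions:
 v(c) = C1 + sqrt(2)*sin(3*c)/3


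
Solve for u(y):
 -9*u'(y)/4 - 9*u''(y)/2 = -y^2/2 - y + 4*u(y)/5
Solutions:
 u(y) = 5*y^2/8 - 145*y/64 + (C1*sin(sqrt(415)*y/60) + C2*cos(sqrt(415)*y/60))*exp(-y/4) - 675/1024


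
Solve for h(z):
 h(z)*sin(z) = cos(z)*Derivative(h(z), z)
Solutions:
 h(z) = C1/cos(z)


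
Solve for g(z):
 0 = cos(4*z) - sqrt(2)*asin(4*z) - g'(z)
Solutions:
 g(z) = C1 - sqrt(2)*(z*asin(4*z) + sqrt(1 - 16*z^2)/4) + sin(4*z)/4


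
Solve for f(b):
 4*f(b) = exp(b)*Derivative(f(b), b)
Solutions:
 f(b) = C1*exp(-4*exp(-b))


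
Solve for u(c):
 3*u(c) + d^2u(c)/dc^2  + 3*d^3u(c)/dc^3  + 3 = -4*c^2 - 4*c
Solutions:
 u(c) = C1*exp(c*(-4 + 2*2^(1/3)/(27*sqrt(733) + 731)^(1/3) + 2^(2/3)*(27*sqrt(733) + 731)^(1/3))/36)*sin(2^(1/3)*sqrt(3)*c*(-2^(1/3)*(27*sqrt(733) + 731)^(1/3) + 2/(27*sqrt(733) + 731)^(1/3))/36) + C2*exp(c*(-4 + 2*2^(1/3)/(27*sqrt(733) + 731)^(1/3) + 2^(2/3)*(27*sqrt(733) + 731)^(1/3))/36)*cos(2^(1/3)*sqrt(3)*c*(-2^(1/3)*(27*sqrt(733) + 731)^(1/3) + 2/(27*sqrt(733) + 731)^(1/3))/36) + C3*exp(-c*(2*2^(1/3)/(27*sqrt(733) + 731)^(1/3) + 2 + 2^(2/3)*(27*sqrt(733) + 731)^(1/3))/18) - 4*c^2/3 - 4*c/3 - 1/9
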